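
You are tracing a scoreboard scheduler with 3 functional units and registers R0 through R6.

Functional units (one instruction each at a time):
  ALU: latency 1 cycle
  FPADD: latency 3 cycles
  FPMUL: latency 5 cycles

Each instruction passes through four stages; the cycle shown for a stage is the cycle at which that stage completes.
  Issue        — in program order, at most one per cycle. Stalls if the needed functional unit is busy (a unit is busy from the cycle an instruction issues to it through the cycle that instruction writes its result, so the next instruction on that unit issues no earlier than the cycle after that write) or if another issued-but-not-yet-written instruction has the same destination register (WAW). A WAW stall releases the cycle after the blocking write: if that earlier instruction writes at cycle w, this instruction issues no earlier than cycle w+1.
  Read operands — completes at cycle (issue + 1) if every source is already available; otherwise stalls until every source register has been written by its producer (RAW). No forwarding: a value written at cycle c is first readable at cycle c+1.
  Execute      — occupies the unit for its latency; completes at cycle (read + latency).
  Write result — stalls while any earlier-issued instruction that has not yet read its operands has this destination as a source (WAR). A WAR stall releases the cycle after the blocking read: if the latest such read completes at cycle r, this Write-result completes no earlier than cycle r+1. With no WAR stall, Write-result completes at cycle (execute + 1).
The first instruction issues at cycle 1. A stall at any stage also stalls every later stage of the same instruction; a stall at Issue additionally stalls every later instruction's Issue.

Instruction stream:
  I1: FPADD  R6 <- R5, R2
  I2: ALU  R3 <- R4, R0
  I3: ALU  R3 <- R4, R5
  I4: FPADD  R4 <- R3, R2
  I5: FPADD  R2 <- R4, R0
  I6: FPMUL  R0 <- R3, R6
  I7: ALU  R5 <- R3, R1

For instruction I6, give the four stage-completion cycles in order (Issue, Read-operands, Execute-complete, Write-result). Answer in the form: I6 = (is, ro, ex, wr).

I6 = (16, 17, 22, 23)

cycle 1: I1 dispatched to FPADD
cycle 2: I1 operands ready; I2 dispatched to ALU
cycle 3: I2 operands ready
cycle 4: I2 complete
cycle 5: I1 complete; R3←I2
cycle 6: R6←I1; I3 dispatched to ALU
cycle 7: I3 operands ready; I4 dispatched to FPADD
cycle 8: I3 complete
cycle 9: R3←I3
cycle 10: I4 operands ready
cycle 13: I4 complete
cycle 14: R4←I4
cycle 15: I5 dispatched to FPADD
cycle 16: I5 operands ready; I6 dispatched to FPMUL
cycle 17: I6 operands ready; I7 dispatched to ALU
cycle 18: I7 operands ready
cycle 19: I5 complete; I7 complete
cycle 20: R2←I5; R5←I7
cycle 22: I6 complete
cycle 23: R0←I6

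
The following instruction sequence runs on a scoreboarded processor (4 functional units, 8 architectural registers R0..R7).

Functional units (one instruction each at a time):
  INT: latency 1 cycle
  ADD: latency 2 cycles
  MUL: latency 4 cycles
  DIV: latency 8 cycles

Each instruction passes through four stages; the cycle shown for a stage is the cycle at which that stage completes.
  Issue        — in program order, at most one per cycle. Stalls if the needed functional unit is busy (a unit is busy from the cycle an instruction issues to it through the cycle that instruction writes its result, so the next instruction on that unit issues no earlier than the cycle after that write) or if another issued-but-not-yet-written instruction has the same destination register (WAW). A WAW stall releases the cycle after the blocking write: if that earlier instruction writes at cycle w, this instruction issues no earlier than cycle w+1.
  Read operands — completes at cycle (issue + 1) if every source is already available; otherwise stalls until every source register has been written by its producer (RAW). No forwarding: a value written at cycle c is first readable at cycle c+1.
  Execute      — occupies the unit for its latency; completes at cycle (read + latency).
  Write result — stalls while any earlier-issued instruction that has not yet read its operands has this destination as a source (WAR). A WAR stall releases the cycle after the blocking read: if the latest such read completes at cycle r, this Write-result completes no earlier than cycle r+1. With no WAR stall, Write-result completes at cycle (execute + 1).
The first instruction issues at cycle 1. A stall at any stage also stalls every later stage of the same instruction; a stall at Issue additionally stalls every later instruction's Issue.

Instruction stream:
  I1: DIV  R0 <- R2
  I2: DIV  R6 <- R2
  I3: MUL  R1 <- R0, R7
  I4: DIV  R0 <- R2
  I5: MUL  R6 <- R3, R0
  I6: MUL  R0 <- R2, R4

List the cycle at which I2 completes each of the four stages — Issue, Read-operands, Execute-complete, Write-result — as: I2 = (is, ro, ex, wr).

I2 = (12, 13, 21, 22)

1) issue 1, read 2, done 10, write 11
2) issue 12, read 13, done 21, write 22  <struct: DIV busy until I1 writes@11>
3) issue 13, read 14, done 18, write 19
4) issue 23, read 24, done 32, write 33  <struct: DIV busy until I2 writes@22>
5) issue 24, read 34, done 38, write 39  <RAW R0: wait I4 write@33>
6) issue 40, read 41, done 45, write 46  <struct: MUL busy until I5 writes@39>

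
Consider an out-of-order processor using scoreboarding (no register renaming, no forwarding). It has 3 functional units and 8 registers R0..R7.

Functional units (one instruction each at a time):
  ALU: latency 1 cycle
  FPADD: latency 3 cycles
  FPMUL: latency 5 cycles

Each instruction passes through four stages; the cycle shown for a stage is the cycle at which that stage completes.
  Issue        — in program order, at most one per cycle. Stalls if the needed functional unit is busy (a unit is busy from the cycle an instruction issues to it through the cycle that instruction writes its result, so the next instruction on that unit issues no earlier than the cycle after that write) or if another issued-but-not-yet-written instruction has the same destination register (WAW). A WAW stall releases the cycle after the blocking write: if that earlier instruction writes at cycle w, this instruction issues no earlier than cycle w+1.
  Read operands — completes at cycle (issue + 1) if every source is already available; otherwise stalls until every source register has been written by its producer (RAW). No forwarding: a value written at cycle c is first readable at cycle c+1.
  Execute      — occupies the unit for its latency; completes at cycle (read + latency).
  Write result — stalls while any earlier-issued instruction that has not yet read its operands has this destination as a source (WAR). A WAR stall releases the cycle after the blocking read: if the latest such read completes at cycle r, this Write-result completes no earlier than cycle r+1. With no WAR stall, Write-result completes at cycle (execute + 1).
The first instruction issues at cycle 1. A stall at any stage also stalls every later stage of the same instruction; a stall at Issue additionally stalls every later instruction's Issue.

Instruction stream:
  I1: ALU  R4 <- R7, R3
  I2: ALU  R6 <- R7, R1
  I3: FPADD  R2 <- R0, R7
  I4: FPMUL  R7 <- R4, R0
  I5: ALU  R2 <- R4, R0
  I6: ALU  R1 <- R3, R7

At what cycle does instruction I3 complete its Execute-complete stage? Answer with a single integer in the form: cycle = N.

I1 -> (1, 2, 3, 4)
I2 -> (5, 6, 7, 8)  // struct: ALU busy until I1 writes@4
I3 -> (6, 7, 10, 11)
I4 -> (7, 8, 13, 14)
I5 -> (12, 13, 14, 15)  // WAW R2: wait I3 write@11
I6 -> (16, 17, 18, 19)  // struct: ALU busy until I5 writes@15

cycle = 10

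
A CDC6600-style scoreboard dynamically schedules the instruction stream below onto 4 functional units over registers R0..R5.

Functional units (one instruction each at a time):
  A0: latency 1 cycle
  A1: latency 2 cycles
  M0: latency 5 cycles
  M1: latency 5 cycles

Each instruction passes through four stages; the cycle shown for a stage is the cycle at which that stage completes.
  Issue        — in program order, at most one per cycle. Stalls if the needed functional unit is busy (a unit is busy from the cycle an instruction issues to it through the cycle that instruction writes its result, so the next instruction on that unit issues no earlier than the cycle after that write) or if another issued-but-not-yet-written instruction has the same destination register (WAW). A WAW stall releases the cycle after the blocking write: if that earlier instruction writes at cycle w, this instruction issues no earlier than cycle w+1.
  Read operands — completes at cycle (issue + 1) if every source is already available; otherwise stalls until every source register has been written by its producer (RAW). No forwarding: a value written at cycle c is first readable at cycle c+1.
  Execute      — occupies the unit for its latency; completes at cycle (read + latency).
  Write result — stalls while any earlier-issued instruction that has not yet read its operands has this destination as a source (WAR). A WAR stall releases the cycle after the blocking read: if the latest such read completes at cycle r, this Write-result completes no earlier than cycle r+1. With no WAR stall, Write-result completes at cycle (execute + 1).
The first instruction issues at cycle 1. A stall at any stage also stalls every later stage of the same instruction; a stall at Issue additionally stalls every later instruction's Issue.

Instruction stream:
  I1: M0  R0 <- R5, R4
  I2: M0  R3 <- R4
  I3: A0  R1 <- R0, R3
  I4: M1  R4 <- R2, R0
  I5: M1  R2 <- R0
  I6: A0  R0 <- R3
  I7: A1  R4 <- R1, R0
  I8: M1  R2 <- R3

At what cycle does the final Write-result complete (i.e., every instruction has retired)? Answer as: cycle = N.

1) issue 1, read 2, done 7, write 8
2) issue 9, read 10, done 15, write 16  <struct: M0 busy until I1 writes@8>
3) issue 10, read 17, done 18, write 19  <RAW R3: wait I2 write@16>
4) issue 11, read 12, done 17, write 18
5) issue 19, read 20, done 25, write 26  <struct: M1 busy until I4 writes@18>
6) issue 20, read 21, done 22, write 23
7) issue 21, read 24, done 26, write 27  <RAW R0: wait I6 write@23>
8) issue 27, read 28, done 33, write 34  <struct: M1 busy until I5 writes@26>

cycle = 34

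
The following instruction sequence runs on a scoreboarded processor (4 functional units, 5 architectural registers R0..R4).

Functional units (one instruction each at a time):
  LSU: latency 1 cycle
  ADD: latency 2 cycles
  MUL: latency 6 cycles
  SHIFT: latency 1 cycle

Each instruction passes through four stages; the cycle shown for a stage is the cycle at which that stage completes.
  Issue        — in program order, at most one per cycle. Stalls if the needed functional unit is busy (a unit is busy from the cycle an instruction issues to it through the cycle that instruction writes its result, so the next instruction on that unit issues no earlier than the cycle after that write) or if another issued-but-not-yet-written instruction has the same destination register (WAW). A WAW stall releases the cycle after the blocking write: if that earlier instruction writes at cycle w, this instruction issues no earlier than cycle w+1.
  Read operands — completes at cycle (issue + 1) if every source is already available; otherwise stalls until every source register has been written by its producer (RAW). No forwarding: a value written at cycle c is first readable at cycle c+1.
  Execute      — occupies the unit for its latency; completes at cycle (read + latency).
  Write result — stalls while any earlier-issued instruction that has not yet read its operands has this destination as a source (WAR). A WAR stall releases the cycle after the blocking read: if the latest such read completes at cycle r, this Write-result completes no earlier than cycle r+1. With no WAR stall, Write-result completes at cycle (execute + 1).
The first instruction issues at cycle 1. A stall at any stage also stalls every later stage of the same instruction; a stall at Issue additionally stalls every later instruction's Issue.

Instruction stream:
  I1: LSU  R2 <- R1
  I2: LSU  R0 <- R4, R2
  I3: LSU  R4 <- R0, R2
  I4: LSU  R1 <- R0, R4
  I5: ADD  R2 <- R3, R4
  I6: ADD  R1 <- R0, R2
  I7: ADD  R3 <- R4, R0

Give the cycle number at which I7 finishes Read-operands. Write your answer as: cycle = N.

cycle = 25

[1] I1→LSU
[2] I1 RO
[3] I1 EX
[4] I1 WR R2
[5] I2→LSU
[6] I2 RO
[7] I2 EX
[8] I2 WR R0
[9] I3→LSU
[10] I3 RO
[11] I3 EX
[12] I3 WR R4
[13] I4→LSU
[14] I4 RO | I5→ADD
[15] I4 EX | I5 RO
[16] I4 WR R1
[17] I5 EX
[18] I5 WR R2
[19] I6→ADD
[20] I6 RO
[22] I6 EX
[23] I6 WR R1
[24] I7→ADD
[25] I7 RO
[27] I7 EX
[28] I7 WR R3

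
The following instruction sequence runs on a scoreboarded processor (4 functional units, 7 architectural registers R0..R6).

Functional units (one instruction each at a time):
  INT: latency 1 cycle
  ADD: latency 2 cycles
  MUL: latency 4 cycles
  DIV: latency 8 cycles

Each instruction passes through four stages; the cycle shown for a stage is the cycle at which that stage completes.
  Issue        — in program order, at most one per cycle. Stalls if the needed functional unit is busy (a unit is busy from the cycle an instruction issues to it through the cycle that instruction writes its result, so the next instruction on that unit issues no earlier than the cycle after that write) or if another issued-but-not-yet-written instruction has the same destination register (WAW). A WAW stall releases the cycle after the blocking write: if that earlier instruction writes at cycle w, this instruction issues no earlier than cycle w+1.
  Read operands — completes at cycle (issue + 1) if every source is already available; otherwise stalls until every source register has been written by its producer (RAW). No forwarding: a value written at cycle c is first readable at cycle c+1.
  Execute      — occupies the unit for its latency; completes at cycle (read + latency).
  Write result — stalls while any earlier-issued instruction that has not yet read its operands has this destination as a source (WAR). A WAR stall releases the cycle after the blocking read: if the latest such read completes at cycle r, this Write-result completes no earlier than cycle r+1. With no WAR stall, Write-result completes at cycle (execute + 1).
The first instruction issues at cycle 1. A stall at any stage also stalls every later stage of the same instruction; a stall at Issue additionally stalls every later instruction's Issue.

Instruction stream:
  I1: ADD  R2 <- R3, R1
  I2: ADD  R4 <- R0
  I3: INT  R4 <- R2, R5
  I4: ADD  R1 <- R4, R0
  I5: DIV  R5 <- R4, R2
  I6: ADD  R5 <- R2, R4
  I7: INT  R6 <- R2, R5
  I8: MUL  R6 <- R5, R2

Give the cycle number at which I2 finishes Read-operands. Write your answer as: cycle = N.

cycle = 7

  I1 | 1 | 2 | 4 | 5
  I2 | 6 | 7 | 9 | 10   struct: ADD busy until I1 writes@5
  I3 | 11 | 12 | 13 | 14   WAW R4: wait I2 write@10
  I4 | 12 | 15 | 17 | 18   RAW R4: wait I3 write@14
  I5 | 13 | 15 | 23 | 24   RAW R4: wait I3 write@14
  I6 | 25 | 26 | 28 | 29   WAW R5: wait I5 write@24
  I7 | 26 | 30 | 31 | 32   RAW R5: wait I6 write@29
  I8 | 33 | 34 | 38 | 39   WAW R6: wait I7 write@32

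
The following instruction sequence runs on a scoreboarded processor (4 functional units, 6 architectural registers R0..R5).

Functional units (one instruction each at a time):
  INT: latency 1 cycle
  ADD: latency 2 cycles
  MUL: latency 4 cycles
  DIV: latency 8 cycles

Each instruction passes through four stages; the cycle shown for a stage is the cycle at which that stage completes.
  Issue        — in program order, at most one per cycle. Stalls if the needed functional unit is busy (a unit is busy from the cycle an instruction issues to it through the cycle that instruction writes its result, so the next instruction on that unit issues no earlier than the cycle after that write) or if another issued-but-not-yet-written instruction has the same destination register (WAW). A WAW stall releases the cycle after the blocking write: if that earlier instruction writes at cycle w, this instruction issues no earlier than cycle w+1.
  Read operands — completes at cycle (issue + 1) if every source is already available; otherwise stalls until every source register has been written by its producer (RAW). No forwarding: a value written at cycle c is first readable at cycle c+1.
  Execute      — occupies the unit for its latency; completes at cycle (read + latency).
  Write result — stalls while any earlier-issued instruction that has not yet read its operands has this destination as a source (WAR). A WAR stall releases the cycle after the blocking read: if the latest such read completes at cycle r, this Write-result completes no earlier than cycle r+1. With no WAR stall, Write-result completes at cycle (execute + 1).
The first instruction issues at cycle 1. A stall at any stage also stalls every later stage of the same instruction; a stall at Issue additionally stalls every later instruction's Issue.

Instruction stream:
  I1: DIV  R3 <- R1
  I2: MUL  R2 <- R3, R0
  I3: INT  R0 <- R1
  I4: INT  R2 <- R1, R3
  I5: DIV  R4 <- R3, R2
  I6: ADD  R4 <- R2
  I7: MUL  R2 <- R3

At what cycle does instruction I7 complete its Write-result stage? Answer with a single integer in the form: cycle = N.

cycle = 39

[I1] 1/2/10/11
[I2] 2/12/16/17  (RAW R3: wait I1 write@11)
[I3] 3/4/5/13  (WAR R0: wait I2 read@12)
[I4] 18/19/20/21  (WAW R2: wait I2 write@17)
[I5] 19/22/30/31  (RAW R2: wait I4 write@21)
[I6] 32/33/35/36  (WAW R4: wait I5 write@31)
[I7] 33/34/38/39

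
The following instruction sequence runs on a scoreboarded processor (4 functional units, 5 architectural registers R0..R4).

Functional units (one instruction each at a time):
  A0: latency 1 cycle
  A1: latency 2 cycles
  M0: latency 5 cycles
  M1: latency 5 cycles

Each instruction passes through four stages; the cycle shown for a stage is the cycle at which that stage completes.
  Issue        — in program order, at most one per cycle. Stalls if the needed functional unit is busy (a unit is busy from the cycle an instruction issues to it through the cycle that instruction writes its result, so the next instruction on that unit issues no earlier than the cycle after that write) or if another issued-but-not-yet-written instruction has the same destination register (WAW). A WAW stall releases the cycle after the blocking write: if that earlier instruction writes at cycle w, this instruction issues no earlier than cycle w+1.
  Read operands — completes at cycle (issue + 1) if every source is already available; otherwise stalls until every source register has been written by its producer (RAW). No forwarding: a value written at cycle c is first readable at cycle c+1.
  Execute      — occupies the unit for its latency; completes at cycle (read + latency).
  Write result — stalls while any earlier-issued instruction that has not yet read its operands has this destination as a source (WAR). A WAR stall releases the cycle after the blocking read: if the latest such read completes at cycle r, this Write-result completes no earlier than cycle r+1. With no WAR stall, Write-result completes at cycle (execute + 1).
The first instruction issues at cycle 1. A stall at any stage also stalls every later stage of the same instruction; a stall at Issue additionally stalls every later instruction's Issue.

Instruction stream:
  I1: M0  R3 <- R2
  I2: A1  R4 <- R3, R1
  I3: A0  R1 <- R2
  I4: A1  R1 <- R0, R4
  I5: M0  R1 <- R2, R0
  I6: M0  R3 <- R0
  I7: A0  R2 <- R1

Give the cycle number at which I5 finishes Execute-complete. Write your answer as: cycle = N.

[1] issue I1 (M0)
[2] I1 read-ops, issue I2 (A1)
[3] issue I3 (A0)
[4] I3 read-ops
[5] I3 finished on A0
[7] I1 finished on M0
[8] I1→R3
[9] I2 read-ops
[10] I3→R1
[11] I2 finished on A1
[12] I2→R4
[13] issue I4 (A1)
[14] I4 read-ops
[16] I4 finished on A1
[17] I4→R1
[18] issue I5 (M0)
[19] I5 read-ops
[24] I5 finished on M0
[25] I5→R1
[26] issue I6 (M0)
[27] I6 read-ops, issue I7 (A0)
[28] I7 read-ops
[29] I7 finished on A0
[30] I7→R2
[32] I6 finished on M0
[33] I6→R3

cycle = 24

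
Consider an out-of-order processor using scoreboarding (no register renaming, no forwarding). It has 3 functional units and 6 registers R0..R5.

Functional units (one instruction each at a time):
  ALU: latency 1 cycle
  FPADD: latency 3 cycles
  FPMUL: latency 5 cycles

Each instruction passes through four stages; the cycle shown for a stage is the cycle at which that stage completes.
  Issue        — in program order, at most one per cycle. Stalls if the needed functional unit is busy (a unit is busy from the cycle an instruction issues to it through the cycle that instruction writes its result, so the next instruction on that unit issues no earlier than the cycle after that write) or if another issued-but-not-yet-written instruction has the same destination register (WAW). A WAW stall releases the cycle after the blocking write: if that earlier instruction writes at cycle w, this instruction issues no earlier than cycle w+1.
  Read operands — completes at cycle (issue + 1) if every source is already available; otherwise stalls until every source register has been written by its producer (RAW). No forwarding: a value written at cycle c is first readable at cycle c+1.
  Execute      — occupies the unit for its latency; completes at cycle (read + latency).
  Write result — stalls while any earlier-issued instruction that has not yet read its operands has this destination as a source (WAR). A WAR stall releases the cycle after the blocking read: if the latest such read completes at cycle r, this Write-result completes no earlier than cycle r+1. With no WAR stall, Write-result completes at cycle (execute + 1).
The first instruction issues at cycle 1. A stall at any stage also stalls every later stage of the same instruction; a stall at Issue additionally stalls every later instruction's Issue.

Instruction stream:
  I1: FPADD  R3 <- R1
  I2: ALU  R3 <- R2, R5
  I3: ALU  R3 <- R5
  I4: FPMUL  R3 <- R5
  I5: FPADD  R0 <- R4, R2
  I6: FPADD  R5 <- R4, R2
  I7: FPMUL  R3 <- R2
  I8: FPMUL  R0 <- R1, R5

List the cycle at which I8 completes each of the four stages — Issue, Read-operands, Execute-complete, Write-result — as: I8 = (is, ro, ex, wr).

I1 -> (1, 2, 5, 6)
I2 -> (7, 8, 9, 10)  // WAW R3: wait I1 write@6
I3 -> (11, 12, 13, 14)  // struct: ALU busy until I2 writes@10
I4 -> (15, 16, 21, 22)  // WAW R3: wait I3 write@14
I5 -> (16, 17, 20, 21)
I6 -> (22, 23, 26, 27)  // struct: FPADD busy until I5 writes@21
I7 -> (23, 24, 29, 30)
I8 -> (31, 32, 37, 38)  // struct: FPMUL busy until I7 writes@30

I8 = (31, 32, 37, 38)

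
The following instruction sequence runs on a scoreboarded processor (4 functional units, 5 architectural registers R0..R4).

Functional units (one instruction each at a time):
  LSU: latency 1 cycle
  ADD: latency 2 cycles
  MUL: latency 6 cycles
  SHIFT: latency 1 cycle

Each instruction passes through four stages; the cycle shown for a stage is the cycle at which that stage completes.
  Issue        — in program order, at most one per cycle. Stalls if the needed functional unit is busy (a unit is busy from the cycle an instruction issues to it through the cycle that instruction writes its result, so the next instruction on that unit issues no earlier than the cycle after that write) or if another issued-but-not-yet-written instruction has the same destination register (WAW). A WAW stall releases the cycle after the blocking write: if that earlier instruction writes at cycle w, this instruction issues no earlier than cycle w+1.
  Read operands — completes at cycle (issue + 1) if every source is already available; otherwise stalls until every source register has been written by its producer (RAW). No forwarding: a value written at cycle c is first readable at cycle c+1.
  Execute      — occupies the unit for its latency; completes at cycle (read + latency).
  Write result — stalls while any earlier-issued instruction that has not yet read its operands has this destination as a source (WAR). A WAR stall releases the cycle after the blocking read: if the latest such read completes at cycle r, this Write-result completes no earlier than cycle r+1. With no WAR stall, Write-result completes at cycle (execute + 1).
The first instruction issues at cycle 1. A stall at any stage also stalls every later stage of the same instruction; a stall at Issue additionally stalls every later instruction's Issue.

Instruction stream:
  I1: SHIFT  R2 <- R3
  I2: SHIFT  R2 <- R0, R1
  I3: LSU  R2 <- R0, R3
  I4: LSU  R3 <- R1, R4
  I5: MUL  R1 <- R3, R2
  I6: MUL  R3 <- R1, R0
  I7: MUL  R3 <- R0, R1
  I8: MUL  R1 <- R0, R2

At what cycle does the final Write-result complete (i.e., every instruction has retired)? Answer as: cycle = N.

[1] I1 dispatched to SHIFT
[2] I1 operands ready
[3] I1 complete
[4] R2←I1
[5] I2 dispatched to SHIFT
[6] I2 operands ready
[7] I2 complete
[8] R2←I2
[9] I3 dispatched to LSU
[10] I3 operands ready
[11] I3 complete
[12] R2←I3
[13] I4 dispatched to LSU
[14] I4 operands ready | I5 dispatched to MUL
[15] I4 complete
[16] R3←I4
[17] I5 operands ready
[23] I5 complete
[24] R1←I5
[25] I6 dispatched to MUL
[26] I6 operands ready
[32] I6 complete
[33] R3←I6
[34] I7 dispatched to MUL
[35] I7 operands ready
[41] I7 complete
[42] R3←I7
[43] I8 dispatched to MUL
[44] I8 operands ready
[50] I8 complete
[51] R1←I8

cycle = 51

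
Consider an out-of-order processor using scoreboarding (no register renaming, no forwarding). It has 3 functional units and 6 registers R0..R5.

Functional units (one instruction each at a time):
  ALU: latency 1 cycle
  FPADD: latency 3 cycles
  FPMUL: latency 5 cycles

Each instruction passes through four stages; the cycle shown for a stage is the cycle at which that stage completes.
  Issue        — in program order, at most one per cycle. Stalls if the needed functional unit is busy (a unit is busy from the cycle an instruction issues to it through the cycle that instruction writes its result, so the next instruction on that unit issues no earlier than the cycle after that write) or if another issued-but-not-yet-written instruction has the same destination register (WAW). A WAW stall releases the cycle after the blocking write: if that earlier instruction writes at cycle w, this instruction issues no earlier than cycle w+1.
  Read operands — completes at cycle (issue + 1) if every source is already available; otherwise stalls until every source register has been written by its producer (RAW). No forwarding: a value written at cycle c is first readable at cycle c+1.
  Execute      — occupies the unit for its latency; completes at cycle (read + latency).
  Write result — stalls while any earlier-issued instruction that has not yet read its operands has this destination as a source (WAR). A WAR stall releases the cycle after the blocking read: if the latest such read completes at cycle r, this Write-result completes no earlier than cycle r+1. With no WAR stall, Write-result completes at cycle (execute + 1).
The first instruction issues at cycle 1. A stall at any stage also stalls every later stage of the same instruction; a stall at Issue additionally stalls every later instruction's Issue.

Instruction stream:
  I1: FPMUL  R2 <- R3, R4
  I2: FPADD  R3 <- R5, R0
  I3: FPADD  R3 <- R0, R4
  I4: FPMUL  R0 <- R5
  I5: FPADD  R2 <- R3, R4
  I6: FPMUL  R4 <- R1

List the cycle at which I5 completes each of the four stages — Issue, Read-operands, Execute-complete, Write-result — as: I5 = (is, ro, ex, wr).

t=1  I1 dispatched to FPMUL
t=2  I1 operands ready, I2 dispatched to FPADD
t=3  I2 operands ready
t=6  I2 complete
t=7  I1 complete, R3←I2
t=8  R2←I1, I3 dispatched to FPADD
t=9  I3 operands ready, I4 dispatched to FPMUL
t=10  I4 operands ready
t=12  I3 complete
t=13  R3←I3
t=14  I5 dispatched to FPADD
t=15  I4 complete, I5 operands ready
t=16  R0←I4
t=17  I6 dispatched to FPMUL
t=18  I5 complete, I6 operands ready
t=19  R2←I5
t=23  I6 complete
t=24  R4←I6

I5 = (14, 15, 18, 19)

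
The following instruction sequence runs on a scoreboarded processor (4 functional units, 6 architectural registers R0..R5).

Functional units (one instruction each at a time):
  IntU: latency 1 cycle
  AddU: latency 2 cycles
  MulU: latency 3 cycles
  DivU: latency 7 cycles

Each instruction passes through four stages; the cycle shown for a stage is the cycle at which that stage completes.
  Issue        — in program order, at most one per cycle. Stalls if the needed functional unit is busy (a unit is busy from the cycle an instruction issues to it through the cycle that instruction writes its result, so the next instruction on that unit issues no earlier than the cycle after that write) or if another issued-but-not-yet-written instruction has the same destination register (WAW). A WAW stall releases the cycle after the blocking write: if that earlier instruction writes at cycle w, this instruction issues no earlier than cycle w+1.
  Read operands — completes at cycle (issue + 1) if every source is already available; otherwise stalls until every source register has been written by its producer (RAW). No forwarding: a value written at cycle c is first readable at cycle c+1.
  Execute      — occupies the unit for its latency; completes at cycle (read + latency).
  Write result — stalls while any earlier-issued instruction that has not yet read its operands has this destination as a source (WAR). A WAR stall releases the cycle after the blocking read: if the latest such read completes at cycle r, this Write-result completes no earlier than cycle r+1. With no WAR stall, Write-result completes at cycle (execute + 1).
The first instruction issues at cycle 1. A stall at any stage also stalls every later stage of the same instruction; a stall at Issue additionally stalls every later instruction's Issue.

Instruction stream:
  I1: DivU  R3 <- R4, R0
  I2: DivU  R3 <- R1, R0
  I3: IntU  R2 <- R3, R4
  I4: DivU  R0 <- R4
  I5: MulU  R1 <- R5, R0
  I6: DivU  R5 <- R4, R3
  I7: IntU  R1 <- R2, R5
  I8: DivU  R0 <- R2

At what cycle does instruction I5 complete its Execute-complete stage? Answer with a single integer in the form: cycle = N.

cycle = 34

cycle 1: issue I1 (DivU)
cycle 2: I1 read-ops
cycle 9: I1 finished on DivU
cycle 10: I1→R3
cycle 11: issue I2 (DivU)
cycle 12: I2 read-ops · issue I3 (IntU)
cycle 19: I2 finished on DivU
cycle 20: I2→R3
cycle 21: I3 read-ops · issue I4 (DivU)
cycle 22: I3 finished on IntU · I4 read-ops · issue I5 (MulU)
cycle 23: I3→R2
cycle 29: I4 finished on DivU
cycle 30: I4→R0
cycle 31: I5 read-ops · issue I6 (DivU)
cycle 32: I6 read-ops
cycle 34: I5 finished on MulU
cycle 35: I5→R1
cycle 36: issue I7 (IntU)
cycle 39: I6 finished on DivU
cycle 40: I6→R5
cycle 41: I7 read-ops · issue I8 (DivU)
cycle 42: I7 finished on IntU · I8 read-ops
cycle 43: I7→R1
cycle 49: I8 finished on DivU
cycle 50: I8→R0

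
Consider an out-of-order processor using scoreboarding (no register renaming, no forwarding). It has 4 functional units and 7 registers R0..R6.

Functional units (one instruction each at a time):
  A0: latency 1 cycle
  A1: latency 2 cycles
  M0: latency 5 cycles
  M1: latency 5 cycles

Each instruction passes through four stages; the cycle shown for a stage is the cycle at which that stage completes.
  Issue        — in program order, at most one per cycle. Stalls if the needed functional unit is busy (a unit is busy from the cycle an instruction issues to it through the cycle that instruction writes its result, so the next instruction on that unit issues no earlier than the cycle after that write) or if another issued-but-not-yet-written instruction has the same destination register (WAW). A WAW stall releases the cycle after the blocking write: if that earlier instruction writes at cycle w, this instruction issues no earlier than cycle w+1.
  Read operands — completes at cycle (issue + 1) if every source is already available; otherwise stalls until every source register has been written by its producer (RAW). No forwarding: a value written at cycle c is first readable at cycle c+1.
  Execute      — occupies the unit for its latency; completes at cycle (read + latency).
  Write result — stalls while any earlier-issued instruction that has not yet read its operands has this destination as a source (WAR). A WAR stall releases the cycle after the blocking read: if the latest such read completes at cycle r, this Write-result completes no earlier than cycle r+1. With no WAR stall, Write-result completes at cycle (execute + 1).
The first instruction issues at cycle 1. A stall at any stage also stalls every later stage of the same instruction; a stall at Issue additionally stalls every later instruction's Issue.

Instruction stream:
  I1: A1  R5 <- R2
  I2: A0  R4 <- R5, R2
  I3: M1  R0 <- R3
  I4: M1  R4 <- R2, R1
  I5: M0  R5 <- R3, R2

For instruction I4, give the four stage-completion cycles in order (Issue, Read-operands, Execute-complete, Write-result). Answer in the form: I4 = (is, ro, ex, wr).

I4 = (11, 12, 17, 18)

cycle 1: issue I1 (A1)
cycle 2: I1 read-ops, issue I2 (A0)
cycle 3: issue I3 (M1)
cycle 4: I1 finished on A1, I3 read-ops
cycle 5: I1→R5
cycle 6: I2 read-ops
cycle 7: I2 finished on A0
cycle 8: I2→R4
cycle 9: I3 finished on M1
cycle 10: I3→R0
cycle 11: issue I4 (M1)
cycle 12: I4 read-ops, issue I5 (M0)
cycle 13: I5 read-ops
cycle 17: I4 finished on M1
cycle 18: I4→R4, I5 finished on M0
cycle 19: I5→R5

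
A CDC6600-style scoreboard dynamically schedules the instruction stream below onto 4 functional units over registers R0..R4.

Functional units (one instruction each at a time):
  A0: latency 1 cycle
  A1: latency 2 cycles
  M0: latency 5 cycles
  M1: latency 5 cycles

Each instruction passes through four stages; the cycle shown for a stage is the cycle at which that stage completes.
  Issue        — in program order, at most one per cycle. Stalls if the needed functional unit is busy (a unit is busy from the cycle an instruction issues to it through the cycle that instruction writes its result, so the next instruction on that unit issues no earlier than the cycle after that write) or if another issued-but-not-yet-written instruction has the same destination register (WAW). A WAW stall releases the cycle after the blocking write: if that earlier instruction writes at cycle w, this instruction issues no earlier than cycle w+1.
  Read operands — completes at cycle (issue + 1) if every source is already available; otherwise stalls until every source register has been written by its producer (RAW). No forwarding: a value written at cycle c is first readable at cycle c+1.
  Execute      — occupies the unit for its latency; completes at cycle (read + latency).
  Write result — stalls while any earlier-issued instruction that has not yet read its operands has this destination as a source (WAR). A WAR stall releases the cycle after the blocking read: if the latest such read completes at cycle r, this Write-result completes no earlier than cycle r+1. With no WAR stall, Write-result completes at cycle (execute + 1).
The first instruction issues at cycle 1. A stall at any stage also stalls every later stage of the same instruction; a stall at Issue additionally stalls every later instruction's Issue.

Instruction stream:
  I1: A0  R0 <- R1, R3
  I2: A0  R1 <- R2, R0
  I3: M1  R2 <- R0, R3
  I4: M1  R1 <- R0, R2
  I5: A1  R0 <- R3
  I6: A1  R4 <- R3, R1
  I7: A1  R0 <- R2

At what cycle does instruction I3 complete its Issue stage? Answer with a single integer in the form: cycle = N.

cycle = 6

I1  is:1  ro:2  ex:3  wr:4
I2  is:5  ro:6  ex:7  wr:8  — struct: A0 busy until I1 writes@4
I3  is:6  ro:7  ex:12  wr:13
I4  is:14  ro:15  ex:20  wr:21  — struct: M1 busy until I3 writes@13
I5  is:15  ro:16  ex:18  wr:19
I6  is:20  ro:22  ex:24  wr:25  — struct: A1 busy until I5 writes@19, RAW R1: wait I4 write@21
I7  is:26  ro:27  ex:29  wr:30  — struct: A1 busy until I6 writes@25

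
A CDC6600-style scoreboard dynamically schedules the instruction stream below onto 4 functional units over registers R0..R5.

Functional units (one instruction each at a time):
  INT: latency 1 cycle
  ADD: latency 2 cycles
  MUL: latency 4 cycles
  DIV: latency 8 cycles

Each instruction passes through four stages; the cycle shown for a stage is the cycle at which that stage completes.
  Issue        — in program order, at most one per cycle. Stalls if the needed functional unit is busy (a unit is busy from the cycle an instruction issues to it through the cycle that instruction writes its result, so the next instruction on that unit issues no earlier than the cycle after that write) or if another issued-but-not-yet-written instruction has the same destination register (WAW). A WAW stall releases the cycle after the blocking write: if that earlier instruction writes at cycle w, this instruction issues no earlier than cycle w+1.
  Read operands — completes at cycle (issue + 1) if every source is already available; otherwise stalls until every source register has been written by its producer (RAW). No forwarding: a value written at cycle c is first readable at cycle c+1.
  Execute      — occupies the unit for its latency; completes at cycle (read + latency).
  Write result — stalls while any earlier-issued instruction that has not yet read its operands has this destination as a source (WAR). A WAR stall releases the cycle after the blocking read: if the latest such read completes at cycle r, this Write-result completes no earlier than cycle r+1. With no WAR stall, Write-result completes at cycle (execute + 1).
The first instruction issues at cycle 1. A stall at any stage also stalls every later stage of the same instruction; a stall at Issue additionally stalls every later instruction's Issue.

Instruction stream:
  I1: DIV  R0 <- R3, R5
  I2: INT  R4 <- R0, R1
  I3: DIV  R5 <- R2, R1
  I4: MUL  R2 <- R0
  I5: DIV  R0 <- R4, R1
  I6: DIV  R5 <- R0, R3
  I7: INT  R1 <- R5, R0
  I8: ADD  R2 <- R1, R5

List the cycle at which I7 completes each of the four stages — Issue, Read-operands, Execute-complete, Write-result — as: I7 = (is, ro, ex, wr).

I1  is:1  ro:2  ex:10  wr:11
I2  is:2  ro:12  ex:13  wr:14  — RAW R0: wait I1 write@11
I3  is:12  ro:13  ex:21  wr:22  — struct: DIV busy until I1 writes@11
I4  is:13  ro:14  ex:18  wr:19
I5  is:23  ro:24  ex:32  wr:33  — struct: DIV busy until I3 writes@22
I6  is:34  ro:35  ex:43  wr:44  — struct: DIV busy until I5 writes@33
I7  is:35  ro:45  ex:46  wr:47  — RAW R5: wait I6 write@44
I8  is:36  ro:48  ex:50  wr:51  — RAW R1: wait I7 write@47

I7 = (35, 45, 46, 47)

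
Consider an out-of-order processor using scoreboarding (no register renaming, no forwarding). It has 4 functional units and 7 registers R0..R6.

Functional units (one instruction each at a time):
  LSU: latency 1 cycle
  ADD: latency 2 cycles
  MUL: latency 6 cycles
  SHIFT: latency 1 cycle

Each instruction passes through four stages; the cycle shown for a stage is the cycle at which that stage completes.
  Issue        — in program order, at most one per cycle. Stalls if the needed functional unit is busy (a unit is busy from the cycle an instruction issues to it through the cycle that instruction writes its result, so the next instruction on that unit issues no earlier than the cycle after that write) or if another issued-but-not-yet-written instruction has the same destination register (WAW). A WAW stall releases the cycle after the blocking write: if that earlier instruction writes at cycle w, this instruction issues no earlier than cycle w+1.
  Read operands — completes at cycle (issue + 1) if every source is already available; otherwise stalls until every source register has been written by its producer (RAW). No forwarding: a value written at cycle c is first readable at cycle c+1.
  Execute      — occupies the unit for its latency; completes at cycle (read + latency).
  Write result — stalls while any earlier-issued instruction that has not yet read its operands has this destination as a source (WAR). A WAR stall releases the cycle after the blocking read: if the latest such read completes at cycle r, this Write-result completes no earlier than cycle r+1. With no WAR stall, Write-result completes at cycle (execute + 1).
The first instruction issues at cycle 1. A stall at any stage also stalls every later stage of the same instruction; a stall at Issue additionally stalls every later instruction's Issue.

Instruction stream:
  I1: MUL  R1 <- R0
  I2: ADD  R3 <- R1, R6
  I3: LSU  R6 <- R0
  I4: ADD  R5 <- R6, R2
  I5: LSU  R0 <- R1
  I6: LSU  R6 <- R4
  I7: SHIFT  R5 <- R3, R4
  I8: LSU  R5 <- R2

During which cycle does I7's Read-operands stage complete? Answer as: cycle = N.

c1: I1 issues→MUL
c2: I1 reads, I2 issues→ADD
c3: I3 issues→LSU
c4: I3 reads
c5: I3 exec-done
c8: I1 exec-done
c9: I1 writes R1
c10: I2 reads
c11: I3 writes R6
c12: I2 exec-done
c13: I2 writes R3
c14: I4 issues→ADD
c15: I4 reads, I5 issues→LSU
c16: I5 reads
c17: I4 exec-done, I5 exec-done
c18: I4 writes R5, I5 writes R0
c19: I6 issues→LSU
c20: I6 reads, I7 issues→SHIFT
c21: I6 exec-done, I7 reads
c22: I6 writes R6, I7 exec-done
c23: I7 writes R5
c24: I8 issues→LSU
c25: I8 reads
c26: I8 exec-done
c27: I8 writes R5

cycle = 21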